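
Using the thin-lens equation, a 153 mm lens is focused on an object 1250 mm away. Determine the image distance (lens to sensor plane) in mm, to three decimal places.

174.339 mm

1/dᵢ = 1/f − 1/dₒ = 1/153 − 1/1250 = 0.0057359 mm⁻¹.
dᵢ = 1/0.0057359 ≈ 174.3391 mm.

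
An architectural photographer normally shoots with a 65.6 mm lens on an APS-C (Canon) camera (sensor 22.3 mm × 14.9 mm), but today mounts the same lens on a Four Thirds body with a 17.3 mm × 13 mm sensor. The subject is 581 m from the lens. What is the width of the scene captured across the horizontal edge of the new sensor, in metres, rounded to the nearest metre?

153 m

The focal length stays 65.6 mm; the relevant sensor dimension is now w = 17.3 mm. Object distance dₒ = 581 m = 581000 mm.
Thin-lens field width W = w·(dₒ − f)/f = 17.3 × (581000 − 65.6)/65.6 ≈ 153203.737 mm = 153.204 m.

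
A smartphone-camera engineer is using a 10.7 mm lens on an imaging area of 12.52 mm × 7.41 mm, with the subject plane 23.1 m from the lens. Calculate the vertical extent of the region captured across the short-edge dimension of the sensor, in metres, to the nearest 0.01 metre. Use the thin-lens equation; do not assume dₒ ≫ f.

dₒ: 23.1 m = 23100 mm.
Similar triangles through the lens centre give W/dₒ = h/dᵢ; with 1/f = 1/dₒ + 1/dᵢ this gives W = h·(dₒ − f)/f.
W = 7.41 mm × (23100 − 10.7) / 10.7 = 7.41 × 2157.8785 ≈ 15989.880 mm = 15.9899 m.

15.99 m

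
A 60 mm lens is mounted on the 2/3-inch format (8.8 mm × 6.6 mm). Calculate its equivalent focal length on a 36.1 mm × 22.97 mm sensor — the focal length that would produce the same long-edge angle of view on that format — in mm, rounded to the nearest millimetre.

246 mm

Equal angle of view means equal width/f ratio, so f₂ = f₁ · (width₂/width₁) = 60 × 36.1/8.8.
f₂ = 60 × 4.10227 ≈ 246.136 mm.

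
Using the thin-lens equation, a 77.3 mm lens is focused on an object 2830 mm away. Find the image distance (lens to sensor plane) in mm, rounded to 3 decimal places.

79.471 mm

1/dᵢ = 1/f − 1/dₒ = 1/77.3 − 1/2830 = 0.0125833 mm⁻¹.
dᵢ = 1/0.0125833 ≈ 79.4707 mm.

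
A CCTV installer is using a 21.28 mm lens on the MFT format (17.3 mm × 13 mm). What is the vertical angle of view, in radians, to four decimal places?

0.5929 rad

Angle of view α = 2·arctan(h/2f) with h = 13 mm and f = 21.28 mm.
h/2f = 0.30545; arctan(0.30545) ≈ 0.2965 rad, so α ≈ 0.5929 rad.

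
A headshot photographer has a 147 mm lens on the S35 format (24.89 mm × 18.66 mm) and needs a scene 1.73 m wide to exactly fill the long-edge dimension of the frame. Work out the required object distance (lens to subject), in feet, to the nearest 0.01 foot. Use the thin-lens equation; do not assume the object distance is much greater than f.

34.00 ft

W: 1.73 m = 1730 mm.
Magnification m = w/W = dᵢ/dₒ; combined with 1/f = 1/dₒ + 1/dᵢ this gives dₒ = f·(1 + W/w).
dₒ = 147 mm × (1 + 1730/24.89) = 147 × 70.5058 ≈ 10364.356 mm = 10364.356/304.8 ft = 34.0038 ft.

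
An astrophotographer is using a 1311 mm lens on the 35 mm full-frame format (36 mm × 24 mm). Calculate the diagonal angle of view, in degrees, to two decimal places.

Sensor diagonal = √(36² + 24²) = √1872.0000 ≈ 43.2666 mm.
Angle of view α = 2·arctan(d/2f) with d = 43.2666 mm and f = 1311 mm.
d/2f = 0.01650; arctan(0.01650) ≈ 0.9454°, so α ≈ 1.8907°.

1.89°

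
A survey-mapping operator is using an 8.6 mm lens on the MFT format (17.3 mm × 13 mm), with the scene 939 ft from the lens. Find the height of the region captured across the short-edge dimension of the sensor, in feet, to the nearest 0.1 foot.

1419.4 ft

dₒ: 939 ft × 304.8 mm/ft = 286207.19 mm.
Similar triangles through the lens centre give W/dₒ = h/dᵢ; with 1/f = 1/dₒ + 1/dᵢ this gives W = h·(dₒ − f)/f.
W = 13 mm × (286207 − 8.6) / 8.6 = 13 × 33278.9059 ≈ 432625.777 mm = 432625.777/304.8 ft = 1419.38 ft.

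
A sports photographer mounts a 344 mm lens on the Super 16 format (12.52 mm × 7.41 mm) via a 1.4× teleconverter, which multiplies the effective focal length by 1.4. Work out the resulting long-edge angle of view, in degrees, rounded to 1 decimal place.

Effective focal length f = 344 × 1.4 = 481.6 mm.
α = 2·arctan(12.52 / (2 × 481.6)) = 2·arctan(0.01300) ≈ 1.4894°.

1.5°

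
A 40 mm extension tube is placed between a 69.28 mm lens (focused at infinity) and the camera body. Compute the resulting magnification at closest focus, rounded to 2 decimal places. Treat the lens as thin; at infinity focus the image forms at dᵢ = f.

The tube moves the image plane from f to f + e, so dᵢ = 69.28 + 40 = 109.28 mm. Focus is achieved when 1/f = 1/dₒ + 1/dᵢ, giving dₒ = 1/(1/f − 1/(f+e)).
Magnification m = dᵢ/dₒ = (f+e)·(1/f − 1/(f+e)) = e/f = 40/69.28 ≈ 0.5774.

0.58×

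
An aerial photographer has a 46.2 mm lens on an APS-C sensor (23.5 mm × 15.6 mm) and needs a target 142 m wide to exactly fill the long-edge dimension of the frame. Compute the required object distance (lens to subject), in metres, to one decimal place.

279.2 m

W: 142 m = 142000 mm.
Magnification m = w/W = dᵢ/dₒ; combined with 1/f = 1/dₒ + 1/dᵢ this gives dₒ = f·(1 + W/w).
dₒ = 46.2 mm × (1 + 142000/23.5) = 46.2 × 6043.5532 ≈ 279212.157 mm = 279.212 m.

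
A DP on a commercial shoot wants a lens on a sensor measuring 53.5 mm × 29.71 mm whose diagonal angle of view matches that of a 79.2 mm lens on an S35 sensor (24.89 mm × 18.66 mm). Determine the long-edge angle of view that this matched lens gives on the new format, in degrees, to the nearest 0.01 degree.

19.48°

Sensor diagonal = √(24.89² + 18.66²) = √967.7077 ≈ 31.1080 mm.
Sensor diagonal = √(53.5² + 29.71²) = √3744.9341 ≈ 61.1959 mm.
Equal diagonal AOV ⇒ f₂ = f₁ · 61.1959/31.1080 = 79.2 × 1.96721 ≈ 155.8028 mm.
Long-edge AOV on the new format = 2·arctan(53.5 / (2 × 155.8028)) = 2·arctan(0.17169) ≈ 19.4844°.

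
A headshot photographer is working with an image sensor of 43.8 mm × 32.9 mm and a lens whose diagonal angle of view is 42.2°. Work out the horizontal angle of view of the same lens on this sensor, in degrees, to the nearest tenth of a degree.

Sensor diagonal = √(43.8² + 32.9²) = √3000.8500 ≈ 54.7800 mm.
From the diagonal AOV: f = 54.7800 / (2·tan(21.1°)) = 54.7800 / 0.77174 ≈ 70.9829 mm.
Horizontal AOV = 2·arctan(43.8 / (2 × 70.9829)) = 2·arctan(0.30853) ≈ 34.2926°.

34.3°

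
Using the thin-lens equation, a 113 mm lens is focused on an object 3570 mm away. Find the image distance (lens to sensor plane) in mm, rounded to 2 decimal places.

1/dᵢ = 1/f − 1/dₒ = 1/113 − 1/3570 = 0.0085694 mm⁻¹.
dᵢ = 1/0.0085694 ≈ 116.6937 mm.

116.69 mm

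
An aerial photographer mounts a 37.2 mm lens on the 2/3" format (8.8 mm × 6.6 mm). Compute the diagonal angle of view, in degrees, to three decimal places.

Sensor diagonal = √(8.8² + 6.6²) = √121.0000 ≈ 11.0000 mm.
Angle of view α = 2·arctan(d/2f) with d = 11.0000 mm and f = 37.2 mm.
d/2f = 0.14785; arctan(0.14785) ≈ 8.4102°, so α ≈ 16.8204°.

16.820°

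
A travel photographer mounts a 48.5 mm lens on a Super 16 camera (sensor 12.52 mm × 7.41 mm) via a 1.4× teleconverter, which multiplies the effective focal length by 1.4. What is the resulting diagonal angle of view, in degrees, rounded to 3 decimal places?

12.230°

Effective focal length f = 48.5 × 1.4 = 67.9 mm.
Sensor diagonal = √(12.52² + 7.41²) = √211.6585 ≈ 14.5485 mm.
α = 2·arctan(14.548 / (2 × 67.9)) = 2·arctan(0.10713) ≈ 12.2297°.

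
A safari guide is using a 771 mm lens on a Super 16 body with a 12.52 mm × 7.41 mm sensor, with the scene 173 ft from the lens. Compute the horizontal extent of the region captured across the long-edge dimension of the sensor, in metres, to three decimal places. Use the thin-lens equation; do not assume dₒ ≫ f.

dₒ: 173 ft × 304.8 mm/ft = 52730.40 mm.
Similar triangles through the lens centre give W/dₒ = w/dᵢ; with 1/f = 1/dₒ + 1/dᵢ this gives W = w·(dₒ − f)/f.
W = 12.52 mm × (52730.4 − 771) / 771 = 12.52 × 67.3922 ≈ 843.751 mm = 0.843751 m.

0.844 m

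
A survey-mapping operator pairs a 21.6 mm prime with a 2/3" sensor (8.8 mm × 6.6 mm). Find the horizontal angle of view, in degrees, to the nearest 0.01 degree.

Angle of view α = 2·arctan(w/2f) with w = 8.8 mm and f = 21.6 mm.
w/2f = 0.20370; arctan(0.20370) ≈ 11.5138°, so α ≈ 23.0277°.

23.03°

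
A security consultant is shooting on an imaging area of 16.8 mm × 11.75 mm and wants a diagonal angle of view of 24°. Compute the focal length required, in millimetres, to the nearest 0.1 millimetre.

48.2 mm

Sensor diagonal = √(16.8² + 11.75²) = √420.3025 ≈ 20.5013 mm.
From α = 2·arctan(d/2f) we get f = d / (2·tan(α/2)).
With d = 20.5013 mm and α/2 = 12°, tan(α/2) ≈ 0.21256, so f ≈ 20.5013 / 0.42511 ≈ 48.2255 mm.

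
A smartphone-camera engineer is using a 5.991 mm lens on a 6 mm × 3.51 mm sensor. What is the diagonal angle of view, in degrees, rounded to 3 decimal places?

Sensor diagonal = √(6² + 3.51²) = √48.3201 ≈ 6.9513 mm.
Angle of view α = 2·arctan(d/2f) with d = 6.9513 mm and f = 5.991 mm.
d/2f = 0.58014; arctan(0.58014) ≈ 30.1198°, so α ≈ 60.2397°.

60.240°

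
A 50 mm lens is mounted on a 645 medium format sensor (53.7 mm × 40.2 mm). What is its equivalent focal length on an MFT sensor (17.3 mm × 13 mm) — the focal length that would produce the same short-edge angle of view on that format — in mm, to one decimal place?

16.2 mm

Equal angle of view means equal height/f ratio, so f₂ = f₁ · (height₂/height₁) = 50 × 13/40.2.
f₂ = 50 × 0.32338 ≈ 16.169 mm.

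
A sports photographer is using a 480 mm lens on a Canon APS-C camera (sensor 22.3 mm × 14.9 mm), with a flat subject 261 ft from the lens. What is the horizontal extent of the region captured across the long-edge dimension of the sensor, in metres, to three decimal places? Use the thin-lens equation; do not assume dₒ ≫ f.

3.674 m

dₒ: 261 ft × 304.8 mm/ft = 79552.80 mm.
Similar triangles through the lens centre give W/dₒ = w/dᵢ; with 1/f = 1/dₒ + 1/dᵢ this gives W = w·(dₒ − f)/f.
W = 22.3 mm × (79552.8 − 480) / 480 = 22.3 × 164.7350 ≈ 3673.590 mm = 3.67359 m.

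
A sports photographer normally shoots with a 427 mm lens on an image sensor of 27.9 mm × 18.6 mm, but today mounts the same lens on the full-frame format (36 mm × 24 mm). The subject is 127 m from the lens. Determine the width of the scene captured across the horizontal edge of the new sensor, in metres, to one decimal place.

The focal length stays 427 mm; the relevant sensor dimension is now w = 36 mm. Object distance dₒ = 127 m = 127000 mm.
Thin-lens field width W = w·(dₒ − f)/f = 36 × (127000 − 427)/427 ≈ 10671.260 mm = 10.6713 m.

10.7 m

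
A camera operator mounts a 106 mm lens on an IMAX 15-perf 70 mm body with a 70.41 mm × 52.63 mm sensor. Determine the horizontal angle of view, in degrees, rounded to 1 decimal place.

Angle of view α = 2·arctan(w/2f) with w = 70.41 mm and f = 106 mm.
w/2f = 0.33212; arctan(0.33212) ≈ 18.3725°, so α ≈ 36.7450°.

36.7°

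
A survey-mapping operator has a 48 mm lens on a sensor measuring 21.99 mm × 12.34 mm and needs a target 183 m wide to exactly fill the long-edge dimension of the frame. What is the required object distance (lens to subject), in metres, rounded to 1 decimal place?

399.5 m

W: 183 m = 183000 mm.
Magnification m = w/W = dᵢ/dₒ; combined with 1/f = 1/dₒ + 1/dᵢ this gives dₒ = f·(1 + W/w).
dₒ = 48 mm × (1 + 183000/21.99) = 48 × 8322.9645 ≈ 399502.297 mm = 399.502 m.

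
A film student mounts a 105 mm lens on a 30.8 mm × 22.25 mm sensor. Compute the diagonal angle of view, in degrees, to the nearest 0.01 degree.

20.51°

Sensor diagonal = √(30.8² + 22.25²) = √1443.7025 ≈ 37.9961 mm.
Angle of view α = 2·arctan(d/2f) with d = 37.9961 mm and f = 105 mm.
d/2f = 0.18093; arctan(0.18093) ≈ 10.2558°, so α ≈ 20.5116°.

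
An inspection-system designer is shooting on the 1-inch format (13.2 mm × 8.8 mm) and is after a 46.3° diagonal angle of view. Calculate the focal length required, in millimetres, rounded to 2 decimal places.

18.55 mm

Sensor diagonal = √(13.2² + 8.8²) = √251.6800 ≈ 15.8644 mm.
From α = 2·arctan(d/2f) we get f = d / (2·tan(α/2)).
With d = 15.8644 mm and α/2 = 23.15°, tan(α/2) ≈ 0.42757, so f ≈ 15.8644 / 0.85514 ≈ 18.5519 mm.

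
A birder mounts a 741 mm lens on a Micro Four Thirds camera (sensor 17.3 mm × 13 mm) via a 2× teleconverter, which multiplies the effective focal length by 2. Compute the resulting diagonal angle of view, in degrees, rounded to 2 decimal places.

0.84°

Effective focal length f = 741 × 2 = 1482 mm.
Sensor diagonal = √(17.3² + 13²) = √468.2900 ≈ 21.6400 mm.
α = 2·arctan(21.640 / (2 × 1482)) = 2·arctan(0.00730) ≈ 0.8366°.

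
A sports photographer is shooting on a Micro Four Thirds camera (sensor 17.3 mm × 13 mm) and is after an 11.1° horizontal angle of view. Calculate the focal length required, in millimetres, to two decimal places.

From α = 2·arctan(w/2f) we get f = w / (2·tan(α/2)).
With w = 17.3 mm and α/2 = 5.55°, tan(α/2) ≈ 0.09717, so f ≈ 17.3 / 0.19434 ≈ 89.0194 mm.

89.02 mm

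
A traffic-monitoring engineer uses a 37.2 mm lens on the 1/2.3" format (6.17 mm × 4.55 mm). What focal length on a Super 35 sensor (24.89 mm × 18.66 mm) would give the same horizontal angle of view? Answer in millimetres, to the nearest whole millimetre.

150 mm

Equal angle of view means equal width/f ratio, so f₂ = f₁ · (width₂/width₁) = 37.2 × 24.89/6.17.
f₂ = 37.2 × 4.03404 ≈ 150.066 mm.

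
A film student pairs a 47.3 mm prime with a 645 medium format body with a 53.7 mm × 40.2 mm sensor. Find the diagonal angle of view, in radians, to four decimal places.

1.2336 rad

Sensor diagonal = √(53.7² + 40.2²) = √4499.7300 ≈ 67.0800 mm.
Angle of view α = 2·arctan(d/2f) with d = 67.0800 mm and f = 47.3 mm.
d/2f = 0.70909; arctan(0.70909) ≈ 0.6168 rad, so α ≈ 1.2336 rad.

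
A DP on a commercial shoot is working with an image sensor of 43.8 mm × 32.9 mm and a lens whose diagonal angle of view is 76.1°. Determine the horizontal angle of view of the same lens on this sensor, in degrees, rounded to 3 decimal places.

Sensor diagonal = √(43.8² + 32.9²) = √3000.8500 ≈ 54.7800 mm.
From the diagonal AOV: f = 54.7800 / (2·tan(38.05°)) = 54.7800 / 1.56538 ≈ 34.9946 mm.
Horizontal AOV = 2·arctan(43.8 / (2 × 34.9946)) = 2·arctan(0.62581) ≈ 64.0775°.

64.078°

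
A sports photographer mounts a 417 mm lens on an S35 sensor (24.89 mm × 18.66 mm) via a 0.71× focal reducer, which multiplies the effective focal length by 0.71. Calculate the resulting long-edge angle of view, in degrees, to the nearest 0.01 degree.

Effective focal length f = 417 × 0.71 = 296.07 mm.
α = 2·arctan(24.89 / (2 × 296.07)) = 2·arctan(0.04203) ≈ 4.8139°.

4.81°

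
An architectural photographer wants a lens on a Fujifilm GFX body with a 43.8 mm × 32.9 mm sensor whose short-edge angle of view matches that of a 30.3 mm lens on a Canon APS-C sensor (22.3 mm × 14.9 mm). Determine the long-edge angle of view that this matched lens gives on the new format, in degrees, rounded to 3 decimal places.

Equal short-edge AOV ⇒ f₂ = f₁ · 32.9/14.9 = 30.3 × 2.20805 ≈ 66.9040 mm.
Long-edge AOV on the new format = 2·arctan(43.8 / (2 × 66.9040)) = 2·arctan(0.32733) ≈ 36.2501°.

36.250°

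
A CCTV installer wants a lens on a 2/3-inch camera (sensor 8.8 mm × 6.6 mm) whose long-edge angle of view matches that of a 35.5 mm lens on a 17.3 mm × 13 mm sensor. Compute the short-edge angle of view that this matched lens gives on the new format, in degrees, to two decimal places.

Equal long-edge AOV ⇒ f₂ = f₁ · 8.8/17.3 = 35.5 × 0.50867 ≈ 18.0578 mm.
Short-edge AOV on the new format = 2·arctan(6.6 / (2 × 18.0578)) = 2·arctan(0.18275) ≈ 20.7126°.

20.71°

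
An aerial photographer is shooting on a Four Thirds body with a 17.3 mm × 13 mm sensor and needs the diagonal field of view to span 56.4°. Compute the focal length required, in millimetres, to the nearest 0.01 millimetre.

Sensor diagonal = √(17.3² + 13²) = √468.2900 ≈ 21.6400 mm.
From α = 2·arctan(d/2f) we get f = d / (2·tan(α/2)).
With d = 21.6400 mm and α/2 = 28.2°, tan(α/2) ≈ 0.53620, so f ≈ 21.6400 / 1.07239 ≈ 20.1792 mm.

20.18 mm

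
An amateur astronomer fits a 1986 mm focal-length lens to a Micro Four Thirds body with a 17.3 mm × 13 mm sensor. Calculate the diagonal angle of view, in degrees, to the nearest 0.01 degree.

0.62°

Sensor diagonal = √(17.3² + 13²) = √468.2900 ≈ 21.6400 mm.
Angle of view α = 2·arctan(d/2f) with d = 21.6400 mm and f = 1986 mm.
d/2f = 0.00545; arctan(0.00545) ≈ 0.3122°, so α ≈ 0.6243°.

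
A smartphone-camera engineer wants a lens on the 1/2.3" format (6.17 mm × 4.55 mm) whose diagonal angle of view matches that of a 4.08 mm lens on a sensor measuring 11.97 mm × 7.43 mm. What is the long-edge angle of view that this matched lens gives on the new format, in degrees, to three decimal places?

108.518°

Sensor diagonal = √(11.97² + 7.43²) = √198.4858 ≈ 14.0885 mm.
Sensor diagonal = √(6.17² + 4.55²) = √58.7714 ≈ 7.6663 mm.
Equal diagonal AOV ⇒ f₂ = f₁ · 7.6663/14.0885 = 4.08 × 0.54415 ≈ 2.2201 mm.
Long-edge AOV on the new format = 2·arctan(6.17 / (2 × 2.2201)) = 2·arctan(1.38956) ≈ 108.5184°.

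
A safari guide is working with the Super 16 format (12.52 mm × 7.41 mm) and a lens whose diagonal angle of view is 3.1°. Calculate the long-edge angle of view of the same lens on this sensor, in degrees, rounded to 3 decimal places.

2.668°

Sensor diagonal = √(12.52² + 7.41²) = √211.6585 ≈ 14.5485 mm.
From the diagonal AOV: f = 14.5485 / (2·tan(1.55°)) = 14.5485 / 0.05412 ≈ 268.8270 mm.
Long-edge AOV = 2·arctan(12.52 / (2 × 268.8270)) = 2·arctan(0.02329) ≈ 2.6679°.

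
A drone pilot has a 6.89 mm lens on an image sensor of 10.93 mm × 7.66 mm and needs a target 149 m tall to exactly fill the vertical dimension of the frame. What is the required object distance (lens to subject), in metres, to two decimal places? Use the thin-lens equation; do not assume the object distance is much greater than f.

W: 149 m = 149000 mm.
Magnification m = h/W = dᵢ/dₒ; combined with 1/f = 1/dₒ + 1/dᵢ this gives dₒ = f·(1 + W/h).
dₒ = 6.89 mm × (1 + 149000/7.66) = 6.89 × 19452.6971 ≈ 134029.083 mm = 134.029 m.

134.03 m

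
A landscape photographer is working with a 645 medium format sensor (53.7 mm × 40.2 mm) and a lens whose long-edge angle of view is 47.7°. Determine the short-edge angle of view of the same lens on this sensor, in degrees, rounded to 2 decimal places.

36.62°

From the long-edge AOV: f = 53.7 / (2·tan(23.85°)) = 53.7 / 0.88419 ≈ 60.7335 mm.
Short-edge AOV = 2·arctan(40.2 / (2 × 60.7335)) = 2·arctan(0.33095) ≈ 36.6243°.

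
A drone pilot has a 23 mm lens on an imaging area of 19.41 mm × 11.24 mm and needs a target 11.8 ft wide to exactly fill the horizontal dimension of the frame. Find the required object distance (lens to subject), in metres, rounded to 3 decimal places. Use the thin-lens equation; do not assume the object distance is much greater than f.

4.285 m

W: 11.8 ft × 304.8 mm/ft = 3596.64 mm.
Magnification m = w/W = dᵢ/dₒ; combined with 1/f = 1/dₒ + 1/dᵢ this gives dₒ = f·(1 + W/w).
dₒ = 23 mm × (1 + 3596.64/19.41) = 23 × 186.2983 ≈ 4284.861 mm = 4.28486 m.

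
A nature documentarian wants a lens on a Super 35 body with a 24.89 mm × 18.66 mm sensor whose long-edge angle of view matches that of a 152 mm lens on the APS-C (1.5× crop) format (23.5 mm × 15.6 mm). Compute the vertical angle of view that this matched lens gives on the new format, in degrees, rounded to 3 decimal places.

Equal long-edge AOV ⇒ f₂ = f₁ · 24.89/23.5 = 152 × 1.05915 ≈ 160.9906 mm.
Vertical AOV on the new format = 2·arctan(18.66 / (2 × 160.9906)) = 2·arctan(0.05795) ≈ 6.6336°.

6.634°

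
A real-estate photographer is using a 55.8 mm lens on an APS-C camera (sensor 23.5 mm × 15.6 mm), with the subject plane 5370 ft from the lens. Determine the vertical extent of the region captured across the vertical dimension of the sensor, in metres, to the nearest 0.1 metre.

dₒ: 5370 ft × 304.8 mm/ft = 1636775.95 mm.
Similar triangles through the lens centre give W/dₒ = h/dᵢ; with 1/f = 1/dₒ + 1/dᵢ this gives W = h·(dₒ − f)/f.
W = 15.6 mm × (1.63678e+06 − 55.8) / 55.8 = 15.6 × 29331.9023 ≈ 457577.676 mm = 457.578 m.

457.6 m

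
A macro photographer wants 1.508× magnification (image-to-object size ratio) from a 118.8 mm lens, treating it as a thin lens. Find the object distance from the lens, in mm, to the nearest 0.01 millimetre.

197.58 mm

With m = dᵢ/dₒ and 1/f = 1/dₒ + 1/dᵢ, substituting dᵢ = m·dₒ gives 1/f = (1 + 1/m)/dₒ, hence dₒ = f·(1 + 1/m).
dₒ = 118.8 × (1 + 1/1.508) = 118.8 × 1.66313 ≈ 197.580 mm.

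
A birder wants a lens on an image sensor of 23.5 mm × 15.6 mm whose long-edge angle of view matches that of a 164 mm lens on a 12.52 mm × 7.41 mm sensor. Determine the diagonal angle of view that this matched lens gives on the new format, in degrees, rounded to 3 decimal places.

Equal long-edge AOV ⇒ f₂ = f₁ · 23.5/12.52 = 164 × 1.87700 ≈ 307.8275 mm.
Sensor diagonal = √(23.5² + 15.6²) = √795.6100 ≈ 28.2066 mm.
Diagonal AOV on the new format = 2·arctan(28.2066 / (2 × 307.8275)) = 2·arctan(0.04582) ≈ 5.2464°.

5.246°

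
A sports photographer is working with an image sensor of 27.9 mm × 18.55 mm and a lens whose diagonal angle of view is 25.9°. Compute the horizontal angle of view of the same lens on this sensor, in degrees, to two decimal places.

Sensor diagonal = √(27.9² + 18.55²) = √1122.5125 ≈ 33.5039 mm.
From the diagonal AOV: f = 33.5039 / (2·tan(12.95°)) = 33.5039 / 0.45990 ≈ 72.8507 mm.
Horizontal AOV = 2·arctan(27.9 / (2 × 72.8507)) = 2·arctan(0.19149) ≈ 21.6804°.

21.68°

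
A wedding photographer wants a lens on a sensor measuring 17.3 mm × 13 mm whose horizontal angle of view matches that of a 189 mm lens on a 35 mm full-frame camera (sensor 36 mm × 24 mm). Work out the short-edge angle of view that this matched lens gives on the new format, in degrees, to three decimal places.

8.187°

Equal horizontal AOV ⇒ f₂ = f₁ · 17.3/36 = 189 × 0.48056 ≈ 90.8250 mm.
Short-edge AOV on the new format = 2·arctan(13 / (2 × 90.8250)) = 2·arctan(0.07157) ≈ 8.1869°.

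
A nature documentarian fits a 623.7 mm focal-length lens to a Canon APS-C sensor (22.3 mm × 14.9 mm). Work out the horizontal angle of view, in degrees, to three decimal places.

2.048°

Angle of view α = 2·arctan(w/2f) with w = 22.3 mm and f = 623.7 mm.
w/2f = 0.01788; arctan(0.01788) ≈ 1.0242°, so α ≈ 2.0484°.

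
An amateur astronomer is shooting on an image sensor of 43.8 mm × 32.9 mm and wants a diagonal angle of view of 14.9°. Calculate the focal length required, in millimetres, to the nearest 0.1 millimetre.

209.5 mm

Sensor diagonal = √(43.8² + 32.9²) = √3000.8500 ≈ 54.7800 mm.
From α = 2·arctan(d/2f) we get f = d / (2·tan(α/2)).
With d = 54.7800 mm and α/2 = 7.45°, tan(α/2) ≈ 0.13076, so f ≈ 54.7800 / 0.26153 ≈ 209.4601 mm.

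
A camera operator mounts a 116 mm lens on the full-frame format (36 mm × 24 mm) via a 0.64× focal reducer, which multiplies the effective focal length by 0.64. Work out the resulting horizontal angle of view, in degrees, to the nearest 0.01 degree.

Effective focal length f = 116 × 0.64 = 74.24 mm.
α = 2·arctan(36 / (2 × 74.24)) = 2·arctan(0.24246) ≈ 27.2575°.

27.26°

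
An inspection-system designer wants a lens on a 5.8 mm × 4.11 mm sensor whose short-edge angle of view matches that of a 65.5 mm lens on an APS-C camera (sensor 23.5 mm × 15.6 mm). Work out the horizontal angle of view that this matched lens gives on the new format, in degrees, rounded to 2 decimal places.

Equal short-edge AOV ⇒ f₂ = f₁ · 4.11/15.6 = 65.5 × 0.26346 ≈ 17.2567 mm.
Horizontal AOV on the new format = 2·arctan(5.8 / (2 × 17.2567)) = 2·arctan(0.16805) ≈ 19.0789°.

19.08°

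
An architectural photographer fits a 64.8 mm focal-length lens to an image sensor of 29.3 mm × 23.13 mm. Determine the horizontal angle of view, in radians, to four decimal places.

0.4447 rad

Angle of view α = 2·arctan(w/2f) with w = 29.3 mm and f = 64.8 mm.
w/2f = 0.22608; arctan(0.22608) ≈ 0.2223 rad, so α ≈ 0.4447 rad.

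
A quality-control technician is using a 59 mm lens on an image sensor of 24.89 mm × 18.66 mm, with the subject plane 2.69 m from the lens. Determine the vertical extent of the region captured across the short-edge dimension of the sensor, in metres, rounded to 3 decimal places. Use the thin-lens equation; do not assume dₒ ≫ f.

dₒ: 2.69 m = 2690 mm.
Similar triangles through the lens centre give W/dₒ = h/dᵢ; with 1/f = 1/dₒ + 1/dᵢ this gives W = h·(dₒ − f)/f.
W = 18.66 mm × (2690 − 59) / 59 = 18.66 × 44.5932 ≈ 832.109 mm = 0.832109 m.

0.832 m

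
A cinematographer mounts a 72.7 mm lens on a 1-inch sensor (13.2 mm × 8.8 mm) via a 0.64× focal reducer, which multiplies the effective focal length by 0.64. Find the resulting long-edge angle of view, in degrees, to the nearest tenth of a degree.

16.1°

Effective focal length f = 72.7 × 0.64 = 46.528 mm.
α = 2·arctan(13.2 / (2 × 46.528)) = 2·arctan(0.14185) ≈ 16.1471°.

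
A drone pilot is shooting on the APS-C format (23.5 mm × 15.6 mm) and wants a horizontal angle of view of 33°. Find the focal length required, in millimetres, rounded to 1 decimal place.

From α = 2·arctan(w/2f) we get f = w / (2·tan(α/2)).
With w = 23.5 mm and α/2 = 16.5°, tan(α/2) ≈ 0.29621, so f ≈ 23.5 / 0.59243 ≈ 39.6673 mm.

39.7 mm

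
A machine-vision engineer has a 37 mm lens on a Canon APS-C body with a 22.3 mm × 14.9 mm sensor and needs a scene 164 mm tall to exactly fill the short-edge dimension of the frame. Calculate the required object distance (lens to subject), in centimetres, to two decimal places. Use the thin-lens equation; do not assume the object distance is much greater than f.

44.42 cm

Magnification m = h/W = dᵢ/dₒ; combined with 1/f = 1/dₒ + 1/dᵢ this gives dₒ = f·(1 + W/h).
dₒ = 37 mm × (1 + 164/14.9) = 37 × 12.0067 ≈ 444.248 mm = 44.4248 cm.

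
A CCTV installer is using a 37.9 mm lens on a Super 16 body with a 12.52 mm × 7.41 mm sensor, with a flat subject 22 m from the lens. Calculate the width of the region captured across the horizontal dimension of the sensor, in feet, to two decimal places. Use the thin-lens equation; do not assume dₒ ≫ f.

dₒ: 22 m = 22000 mm.
Similar triangles through the lens centre give W/dₒ = w/dᵢ; with 1/f = 1/dₒ + 1/dᵢ this gives W = w·(dₒ − f)/f.
W = 12.52 mm × (22000 − 37.9) / 37.9 = 12.52 × 579.4749 ≈ 7255.026 mm = 7255.026/304.8 ft = 23.8026 ft.

23.80 ft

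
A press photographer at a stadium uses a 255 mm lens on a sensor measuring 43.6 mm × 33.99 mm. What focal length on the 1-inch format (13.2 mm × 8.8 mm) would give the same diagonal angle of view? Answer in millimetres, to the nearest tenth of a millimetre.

Sensor diagonal = √(43.6² + 33.99²) = √3056.2801 ≈ 55.2836 mm.
Sensor diagonal = √(13.2² + 8.8²) = √251.6800 ≈ 15.8644 mm.
Equal angle of view means equal diagonal/f ratio, so f₂ = f₁ · (diagonal₂/diagonal₁) = 255 × 15.8644/55.2836.
f₂ = 255 × 0.28696 ≈ 73.176 mm.

73.2 mm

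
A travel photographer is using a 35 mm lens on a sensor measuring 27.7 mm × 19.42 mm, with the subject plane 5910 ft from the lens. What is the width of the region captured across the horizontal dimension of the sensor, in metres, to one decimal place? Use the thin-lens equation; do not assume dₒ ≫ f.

1425.6 m

dₒ: 5910 ft × 304.8 mm/ft = 1801367.94 mm.
Similar triangles through the lens centre give W/dₒ = w/dᵢ; with 1/f = 1/dₒ + 1/dᵢ this gives W = w·(dₒ − f)/f.
W = 27.7 mm × (1.80137e+06 − 35) / 35 = 27.7 × 51466.6555 ≈ 1425626.357 mm = 1425.63 m.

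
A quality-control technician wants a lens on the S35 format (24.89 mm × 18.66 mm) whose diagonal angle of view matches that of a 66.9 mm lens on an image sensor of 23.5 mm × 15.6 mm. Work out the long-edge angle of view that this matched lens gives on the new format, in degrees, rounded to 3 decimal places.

19.148°

Sensor diagonal = √(23.5² + 15.6²) = √795.6100 ≈ 28.2066 mm.
Sensor diagonal = √(24.89² + 18.66²) = √967.7077 ≈ 31.1080 mm.
Equal diagonal AOV ⇒ f₂ = f₁ · 31.1080/28.2066 = 66.9 × 1.10286 ≈ 73.7816 mm.
Long-edge AOV on the new format = 2·arctan(24.89 / (2 × 73.7816)) = 2·arctan(0.16867) ≈ 19.1483°.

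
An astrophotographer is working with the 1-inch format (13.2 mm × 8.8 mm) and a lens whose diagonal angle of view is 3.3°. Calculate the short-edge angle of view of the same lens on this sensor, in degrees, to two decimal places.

1.83°

Sensor diagonal = √(13.2² + 8.8²) = √251.6800 ≈ 15.8644 mm.
From the diagonal AOV: f = 15.8644 / (2·tan(1.65°)) = 15.8644 / 0.05761 ≈ 275.3677 mm.
Short-edge AOV = 2·arctan(8.8 / (2 × 275.3677)) = 2·arctan(0.01598) ≈ 1.8309°.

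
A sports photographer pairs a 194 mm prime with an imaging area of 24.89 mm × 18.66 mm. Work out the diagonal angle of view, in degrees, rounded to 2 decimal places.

Sensor diagonal = √(24.89² + 18.66²) = √967.7077 ≈ 31.1080 mm.
Angle of view α = 2·arctan(d/2f) with d = 31.1080 mm and f = 194 mm.
d/2f = 0.08018; arctan(0.08018) ≈ 4.5839°, so α ≈ 9.1678°.

9.17°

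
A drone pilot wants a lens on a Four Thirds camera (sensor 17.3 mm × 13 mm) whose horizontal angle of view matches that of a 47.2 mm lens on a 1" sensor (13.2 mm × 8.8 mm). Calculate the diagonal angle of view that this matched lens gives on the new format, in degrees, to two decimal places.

19.84°

Equal horizontal AOV ⇒ f₂ = f₁ · 17.3/13.2 = 47.2 × 1.31061 ≈ 61.8606 mm.
Sensor diagonal = √(17.3² + 13²) = √468.2900 ≈ 21.6400 mm.
Diagonal AOV on the new format = 2·arctan(21.6400 / (2 × 61.8606)) = 2·arctan(0.17491) ≈ 19.8424°.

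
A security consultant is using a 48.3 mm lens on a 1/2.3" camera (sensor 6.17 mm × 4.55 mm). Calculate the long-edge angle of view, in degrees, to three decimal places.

7.309°

Angle of view α = 2·arctan(w/2f) with w = 6.17 mm and f = 48.3 mm.
w/2f = 0.06387; arctan(0.06387) ≈ 3.6546°, so α ≈ 7.3092°.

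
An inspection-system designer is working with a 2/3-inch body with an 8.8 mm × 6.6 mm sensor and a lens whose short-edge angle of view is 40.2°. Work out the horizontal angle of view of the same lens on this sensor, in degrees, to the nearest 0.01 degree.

From the short-edge AOV: f = 6.6 / (2·tan(20.1°)) = 6.6 / 0.73190 ≈ 9.0177 mm.
Horizontal AOV = 2·arctan(8.8 / (2 × 9.0177)) = 2·arctan(0.48793) ≈ 52.0183°.

52.02°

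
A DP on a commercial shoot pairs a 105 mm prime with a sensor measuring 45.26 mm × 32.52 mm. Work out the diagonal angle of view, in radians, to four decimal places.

0.5188 rad

Sensor diagonal = √(45.26² + 32.52²) = √3106.0180 ≈ 55.7317 mm.
Angle of view α = 2·arctan(d/2f) with d = 55.7317 mm and f = 105 mm.
d/2f = 0.26539; arctan(0.26539) ≈ 0.2594 rad, so α ≈ 0.5188 rad.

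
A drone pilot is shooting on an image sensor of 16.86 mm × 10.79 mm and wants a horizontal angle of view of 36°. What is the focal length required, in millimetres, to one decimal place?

From α = 2·arctan(w/2f) we get f = w / (2·tan(α/2)).
With w = 16.86 mm and α/2 = 18°, tan(α/2) ≈ 0.32492, so f ≈ 16.86 / 0.64984 ≈ 25.9449 mm.

25.9 mm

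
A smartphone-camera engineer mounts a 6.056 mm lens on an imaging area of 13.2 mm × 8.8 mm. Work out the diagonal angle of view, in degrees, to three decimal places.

Sensor diagonal = √(13.2² + 8.8²) = √251.6800 ≈ 15.8644 mm.
Angle of view α = 2·arctan(d/2f) with d = 15.8644 mm and f = 6.056 mm.
d/2f = 1.30981; arctan(1.30981) ≈ 52.6394°, so α ≈ 105.2788°.

105.279°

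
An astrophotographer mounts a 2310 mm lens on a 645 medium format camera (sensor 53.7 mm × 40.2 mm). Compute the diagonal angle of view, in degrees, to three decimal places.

Sensor diagonal = √(53.7² + 40.2²) = √4499.7300 ≈ 67.0800 mm.
Angle of view α = 2·arctan(d/2f) with d = 67.0800 mm and f = 2310 mm.
d/2f = 0.01452; arctan(0.01452) ≈ 0.8318°, so α ≈ 1.6637°.

1.664°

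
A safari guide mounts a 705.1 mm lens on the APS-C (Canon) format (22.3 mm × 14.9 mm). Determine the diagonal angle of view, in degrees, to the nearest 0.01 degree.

Sensor diagonal = √(22.3² + 14.9²) = √719.3000 ≈ 26.8198 mm.
Angle of view α = 2·arctan(d/2f) with d = 26.8198 mm and f = 705.1 mm.
d/2f = 0.01902; arctan(0.01902) ≈ 1.0895°, so α ≈ 2.1791°.

2.18°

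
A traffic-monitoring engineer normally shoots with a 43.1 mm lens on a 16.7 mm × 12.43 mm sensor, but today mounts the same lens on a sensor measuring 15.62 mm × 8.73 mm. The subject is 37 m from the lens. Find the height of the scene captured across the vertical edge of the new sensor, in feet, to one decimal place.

24.6 ft

The focal length stays 43.1 mm; the relevant sensor dimension is now h = 8.73 mm. Object distance dₒ = 37 m = 37000 mm.
Thin-lens field height W = h·(dₒ − f)/f = 8.73 × (37000 − 43.1)/43.1 ≈ 7485.702 mm = 7485.702/304.8 ft = 24.5594 ft.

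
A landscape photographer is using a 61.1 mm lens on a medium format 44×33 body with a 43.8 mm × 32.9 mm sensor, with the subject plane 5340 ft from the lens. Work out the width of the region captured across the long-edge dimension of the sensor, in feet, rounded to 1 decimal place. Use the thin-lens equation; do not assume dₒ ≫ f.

dₒ: 5340 ft × 304.8 mm/ft = 1627631.95 mm.
Similar triangles through the lens centre give W/dₒ = w/dᵢ; with 1/f = 1/dₒ + 1/dᵢ this gives W = w·(dₒ − f)/f.
W = 43.8 mm × (1.62763e+06 − 61.1) / 61.1 = 43.8 × 26637.8208 ≈ 1166736.549 mm = 1166736.549/304.8 ft = 3827.88 ft.

3827.9 ft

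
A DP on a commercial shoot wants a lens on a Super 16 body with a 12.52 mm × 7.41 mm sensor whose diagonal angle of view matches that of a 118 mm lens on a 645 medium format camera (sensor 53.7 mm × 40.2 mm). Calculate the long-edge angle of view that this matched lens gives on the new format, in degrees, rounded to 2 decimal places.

Sensor diagonal = √(53.7² + 40.2²) = √4499.7300 ≈ 67.0800 mm.
Sensor diagonal = √(12.52² + 7.41²) = √211.6585 ≈ 14.5485 mm.
Equal diagonal AOV ⇒ f₂ = f₁ · 14.5485/67.0800 = 118 × 0.21688 ≈ 25.5921 mm.
Long-edge AOV on the new format = 2·arctan(12.52 / (2 × 25.5921)) = 2·arctan(0.24461) ≈ 27.4900°.

27.49°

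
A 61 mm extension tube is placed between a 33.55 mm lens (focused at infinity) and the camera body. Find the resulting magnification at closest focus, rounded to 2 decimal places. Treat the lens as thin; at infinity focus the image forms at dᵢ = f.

1.82×

The tube moves the image plane from f to f + e, so dᵢ = 33.55 + 61 = 94.55 mm. Focus is achieved when 1/f = 1/dₒ + 1/dᵢ, giving dₒ = 1/(1/f − 1/(f+e)).
Magnification m = dᵢ/dₒ = (f+e)·(1/f − 1/(f+e)) = e/f = 61/33.55 ≈ 1.8182.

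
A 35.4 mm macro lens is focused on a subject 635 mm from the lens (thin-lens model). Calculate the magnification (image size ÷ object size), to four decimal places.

0.0590×

Thin lens: 1/f = 1/dₒ + 1/dᵢ → 1/dᵢ = 1/35.4 − 1/635 = 0.0266738 mm⁻¹, so dᵢ ≈ 37.4900 mm.
Magnification m = dᵢ/dₒ = 37.4900/635 ≈ 0.05904.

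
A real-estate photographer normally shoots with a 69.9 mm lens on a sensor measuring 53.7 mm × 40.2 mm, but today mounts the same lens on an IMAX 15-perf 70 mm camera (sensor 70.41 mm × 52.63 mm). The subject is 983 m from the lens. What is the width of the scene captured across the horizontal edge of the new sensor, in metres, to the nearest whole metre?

990 m

The focal length stays 69.9 mm; the relevant sensor dimension is now w = 70.41 mm. Object distance dₒ = 983 m = 983000 mm.
Thin-lens field width W = w·(dₒ − f)/f = 70.41 × (983000 − 69.9)/69.9 ≈ 990101.693 mm = 990.102 m.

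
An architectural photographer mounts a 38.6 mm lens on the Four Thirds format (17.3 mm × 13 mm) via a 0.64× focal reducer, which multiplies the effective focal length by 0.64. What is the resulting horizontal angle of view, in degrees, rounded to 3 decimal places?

38.595°

Effective focal length f = 38.6 × 0.64 = 24.704 mm.
α = 2·arctan(17.3 / (2 × 24.704)) = 2·arctan(0.35015) ≈ 38.5950°.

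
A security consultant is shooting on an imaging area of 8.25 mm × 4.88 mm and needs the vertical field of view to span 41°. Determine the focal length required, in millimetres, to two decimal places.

6.53 mm

From α = 2·arctan(h/2f) we get f = h / (2·tan(α/2)).
With h = 4.88 mm and α/2 = 20.5°, tan(α/2) ≈ 0.37388, so f ≈ 4.88 / 0.74777 ≈ 6.5261 mm.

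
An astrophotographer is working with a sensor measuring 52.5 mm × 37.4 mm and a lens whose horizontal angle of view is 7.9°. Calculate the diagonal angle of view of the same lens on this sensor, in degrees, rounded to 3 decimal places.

9.692°

From the horizontal AOV: f = 52.5 / (2·tan(3.95°)) = 52.5 / 0.13810 ≈ 380.1597 mm.
Sensor diagonal = √(52.5² + 37.4²) = √4155.0100 ≈ 64.4594 mm.
Diagonal AOV = 2·arctan(64.4594 / (2 × 380.1597)) = 2·arctan(0.08478) ≈ 9.6918°.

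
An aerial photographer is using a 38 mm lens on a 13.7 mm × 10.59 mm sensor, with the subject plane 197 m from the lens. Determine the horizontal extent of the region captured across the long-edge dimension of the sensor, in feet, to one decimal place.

233.0 ft

dₒ: 197 m = 197000 mm.
Similar triangles through the lens centre give W/dₒ = w/dᵢ; with 1/f = 1/dₒ + 1/dᵢ this gives W = w·(dₒ − f)/f.
W = 13.7 mm × (197000 − 38) / 38 = 13.7 × 5183.2105 ≈ 71009.984 mm = 71009.984/304.8 ft = 232.972 ft.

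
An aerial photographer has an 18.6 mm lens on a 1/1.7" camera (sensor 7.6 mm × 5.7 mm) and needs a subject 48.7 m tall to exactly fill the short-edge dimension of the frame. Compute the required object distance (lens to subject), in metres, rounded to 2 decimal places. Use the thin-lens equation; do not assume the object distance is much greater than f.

158.93 m

W: 48.7 m = 48700 mm.
Magnification m = h/W = dᵢ/dₒ; combined with 1/f = 1/dₒ + 1/dᵢ this gives dₒ = f·(1 + W/h).
dₒ = 18.6 mm × (1 + 48700/5.7) = 18.6 × 8544.8596 ≈ 158934.389 mm = 158.934 m.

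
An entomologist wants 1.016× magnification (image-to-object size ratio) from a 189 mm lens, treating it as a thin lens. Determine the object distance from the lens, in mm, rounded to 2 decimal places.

375.02 mm

With m = dᵢ/dₒ and 1/f = 1/dₒ + 1/dᵢ, substituting dᵢ = m·dₒ gives 1/f = (1 + 1/m)/dₒ, hence dₒ = f·(1 + 1/m).
dₒ = 189 × (1 + 1/1.016) = 189 × 1.98425 ≈ 375.024 mm.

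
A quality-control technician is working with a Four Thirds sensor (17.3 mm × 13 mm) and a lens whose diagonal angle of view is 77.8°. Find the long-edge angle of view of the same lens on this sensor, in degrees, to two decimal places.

65.65°

Sensor diagonal = √(17.3² + 13²) = √468.2900 ≈ 21.6400 mm.
From the diagonal AOV: f = 21.6400 / (2·tan(38.9°)) = 21.6400 / 1.61380 ≈ 13.4094 mm.
Long-edge AOV = 2·arctan(17.3 / (2 × 13.4094)) = 2·arctan(0.64507) ≈ 65.6498°.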